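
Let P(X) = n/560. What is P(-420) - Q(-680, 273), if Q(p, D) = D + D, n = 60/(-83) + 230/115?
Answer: -12688987/23240 ≈ -546.00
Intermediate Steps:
n = 106/83 (n = 60*(-1/83) + 230*(1/115) = -60/83 + 2 = 106/83 ≈ 1.2771)
Q(p, D) = 2*D
P(X) = 53/23240 (P(X) = (106/83)/560 = (106/83)*(1/560) = 53/23240)
P(-420) - Q(-680, 273) = 53/23240 - 2*273 = 53/23240 - 1*546 = 53/23240 - 546 = -12688987/23240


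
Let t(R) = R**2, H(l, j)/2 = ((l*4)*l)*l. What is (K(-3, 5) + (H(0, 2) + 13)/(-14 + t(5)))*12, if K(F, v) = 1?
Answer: 288/11 ≈ 26.182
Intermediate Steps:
H(l, j) = 8*l**3 (H(l, j) = 2*(((l*4)*l)*l) = 2*(((4*l)*l)*l) = 2*((4*l**2)*l) = 2*(4*l**3) = 8*l**3)
(K(-3, 5) + (H(0, 2) + 13)/(-14 + t(5)))*12 = (1 + (8*0**3 + 13)/(-14 + 5**2))*12 = (1 + (8*0 + 13)/(-14 + 25))*12 = (1 + (0 + 13)/11)*12 = (1 + 13*(1/11))*12 = (1 + 13/11)*12 = (24/11)*12 = 288/11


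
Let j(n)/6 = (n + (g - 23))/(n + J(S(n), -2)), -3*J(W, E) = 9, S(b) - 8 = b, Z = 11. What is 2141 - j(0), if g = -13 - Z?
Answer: 2047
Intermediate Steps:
S(b) = 8 + b
J(W, E) = -3 (J(W, E) = -1/3*9 = -3)
g = -24 (g = -13 - 1*11 = -13 - 11 = -24)
j(n) = 6*(-47 + n)/(-3 + n) (j(n) = 6*((n + (-24 - 23))/(n - 3)) = 6*((n - 47)/(-3 + n)) = 6*((-47 + n)/(-3 + n)) = 6*(-47 + n)/(-3 + n))
2141 - j(0) = 2141 - 6*(-47 + 0)/(-3 + 0) = 2141 - 6*(-47)/(-3) = 2141 - 6*(-1)*(-47)/3 = 2141 - 1*94 = 2141 - 94 = 2047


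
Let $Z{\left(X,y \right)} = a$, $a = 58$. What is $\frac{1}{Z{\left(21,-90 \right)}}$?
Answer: $\frac{1}{58} \approx 0.017241$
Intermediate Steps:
$Z{\left(X,y \right)} = 58$
$\frac{1}{Z{\left(21,-90 \right)}} = \frac{1}{58}$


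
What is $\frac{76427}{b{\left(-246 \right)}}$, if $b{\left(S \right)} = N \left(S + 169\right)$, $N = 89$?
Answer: $- \frac{76427}{6853} \approx -11.152$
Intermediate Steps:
$b{\left(S \right)} = 15041 + 89 S$ ($b{\left(S \right)} = 89 \left(S + 169\right) = 89 \left(169 + S\right) = 15041 + 89 S$)
$\frac{76427}{b{\left(-246 \right)}} = \frac{76427}{15041 + 89 \left(-246\right)} = \frac{76427}{15041 - 21894} = \frac{76427}{-6853} = 76427 \left(- \frac{1}{6853}\right) = - \frac{76427}{6853}$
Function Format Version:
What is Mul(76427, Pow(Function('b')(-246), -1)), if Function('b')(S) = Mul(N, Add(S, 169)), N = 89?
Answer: Rational(-76427, 6853) ≈ -11.152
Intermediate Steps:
Function('b')(S) = Add(15041, Mul(89, S)) (Function('b')(S) = Mul(89, Add(S, 169)) = Mul(89, Add(169, S)) = Add(15041, Mul(89, S)))
Mul(76427, Pow(Function('b')(-246), -1)) = Mul(76427, Pow(Add(15041, Mul(89, -246)), -1)) = Mul(76427, Pow(Add(15041, -21894), -1)) = Mul(76427, Pow(-6853, -1)) = Mul(76427, Rational(-1, 6853)) = Rational(-76427, 6853)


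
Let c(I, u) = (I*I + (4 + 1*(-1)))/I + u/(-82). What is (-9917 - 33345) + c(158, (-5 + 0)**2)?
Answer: -139614782/3239 ≈ -43104.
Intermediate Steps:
c(I, u) = -u/82 + (3 + I**2)/I (c(I, u) = (I**2 + (4 - 1))/I + u*(-1/82) = (I**2 + 3)/I - u/82 = (3 + I**2)/I - u/82 = -u/82 + (3 + I**2)/I)
(-9917 - 33345) + c(158, (-5 + 0)**2) = (-9917 - 33345) + (158 + 3/158 - (-5 + 0)**2/82) = -43262 + (158 + 3*(1/158) - 1/82*(-5)**2) = -43262 + (158 + 3/158 - 1/82*25) = -43262 + (158 + 3/158 - 25/82) = -43262 + 510836/3239 = -139614782/3239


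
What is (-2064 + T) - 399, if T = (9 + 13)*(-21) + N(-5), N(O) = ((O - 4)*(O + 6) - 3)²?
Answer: -2781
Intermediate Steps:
N(O) = (-3 + (-4 + O)*(6 + O))² (N(O) = ((-4 + O)*(6 + O) - 3)² = (-3 + (-4 + O)*(6 + O))²)
T = -318 (T = (9 + 13)*(-21) + (-27 + (-5)² + 2*(-5))² = 22*(-21) + (-27 + 25 - 10)² = -462 + (-12)² = -462 + 144 = -318)
(-2064 + T) - 399 = (-2064 - 318) - 399 = -2382 - 399 = -2781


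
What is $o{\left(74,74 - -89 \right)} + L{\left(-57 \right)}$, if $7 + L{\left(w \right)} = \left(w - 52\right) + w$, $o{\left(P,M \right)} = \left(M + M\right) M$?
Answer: $52965$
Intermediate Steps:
$o{\left(P,M \right)} = 2 M^{2}$ ($o{\left(P,M \right)} = 2 M M = 2 M^{2}$)
$L{\left(w \right)} = -59 + 2 w$ ($L{\left(w \right)} = -7 + \left(\left(w - 52\right) + w\right) = -7 + \left(\left(-52 + w\right) + w\right) = -7 + \left(-52 + 2 w\right) = -59 + 2 w$)
$o{\left(74,74 - -89 \right)} + L{\left(-57 \right)} = 2 \left(74 - -89\right)^{2} + \left(-59 + 2 \left(-57\right)\right) = 2 \left(74 + 89\right)^{2} - 173 = 2 \cdot 163^{2} - 173 = 2 \cdot 26569 - 173 = 53138 - 173 = 52965$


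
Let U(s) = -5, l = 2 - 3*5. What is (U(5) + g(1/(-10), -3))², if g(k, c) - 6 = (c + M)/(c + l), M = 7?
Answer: 9/16 ≈ 0.56250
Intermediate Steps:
l = -13 (l = 2 - 15 = -13)
g(k, c) = 6 + (7 + c)/(-13 + c) (g(k, c) = 6 + (c + 7)/(c - 13) = 6 + (7 + c)/(-13 + c))
(U(5) + g(1/(-10), -3))² = (-5 + (-71 + 7*(-3))/(-13 - 3))² = (-5 + (-71 - 21)/(-16))² = (-5 - 1/16*(-92))² = (-5 + 23/4)² = (¾)² = 9/16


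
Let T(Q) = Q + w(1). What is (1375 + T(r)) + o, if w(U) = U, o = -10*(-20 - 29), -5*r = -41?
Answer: 9371/5 ≈ 1874.2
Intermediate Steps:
r = 41/5 (r = -⅕*(-41) = 41/5 ≈ 8.2000)
o = 490 (o = -10*(-49) = 490)
T(Q) = 1 + Q (T(Q) = Q + 1 = 1 + Q)
(1375 + T(r)) + o = (1375 + (1 + 41/5)) + 490 = (1375 + 46/5) + 490 = 6921/5 + 490 = 9371/5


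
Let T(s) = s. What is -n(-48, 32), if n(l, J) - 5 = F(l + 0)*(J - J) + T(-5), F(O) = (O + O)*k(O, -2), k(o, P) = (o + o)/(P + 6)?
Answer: 0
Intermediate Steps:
k(o, P) = 2*o/(6 + P) (k(o, P) = (2*o)/(6 + P) = 2*o/(6 + P))
F(O) = O² (F(O) = (O + O)*(2*O/(6 - 2)) = (2*O)*(2*O/4) = (2*O)*(2*O*(¼)) = (2*O)*(O/2) = O²)
n(l, J) = 0 (n(l, J) = 5 + ((l + 0)²*(J - J) - 5) = 5 + (l²*0 - 5) = 5 + (0 - 5) = 5 - 5 = 0)
-n(-48, 32) = -1*0 = 0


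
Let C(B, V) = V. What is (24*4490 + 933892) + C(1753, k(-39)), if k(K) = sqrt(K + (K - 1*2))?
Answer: 1041652 + 4*I*sqrt(5) ≈ 1.0417e+6 + 8.9443*I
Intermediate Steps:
k(K) = sqrt(-2 + 2*K) (k(K) = sqrt(K + (K - 2)) = sqrt(K + (-2 + K)) = sqrt(-2 + 2*K))
(24*4490 + 933892) + C(1753, k(-39)) = (24*4490 + 933892) + sqrt(-2 + 2*(-39)) = (107760 + 933892) + sqrt(-2 - 78) = 1041652 + sqrt(-80) = 1041652 + 4*I*sqrt(5)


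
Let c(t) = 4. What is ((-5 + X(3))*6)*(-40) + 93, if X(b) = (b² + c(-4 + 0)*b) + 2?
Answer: -4227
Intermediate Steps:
X(b) = 2 + b² + 4*b (X(b) = (b² + 4*b) + 2 = 2 + b² + 4*b)
((-5 + X(3))*6)*(-40) + 93 = ((-5 + (2 + 3² + 4*3))*6)*(-40) + 93 = ((-5 + (2 + 9 + 12))*6)*(-40) + 93 = ((-5 + 23)*6)*(-40) + 93 = (18*6)*(-40) + 93 = 108*(-40) + 93 = -4320 + 93 = -4227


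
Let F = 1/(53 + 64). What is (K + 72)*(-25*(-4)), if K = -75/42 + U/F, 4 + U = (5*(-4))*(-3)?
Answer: 4635550/7 ≈ 6.6222e+5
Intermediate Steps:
F = 1/117 ≈ 0.0085470
U = 56 (U = -4 + (5*(-4))*(-3) = -4 - 20*(-3) = -4 + 60 = 56)
K = 91703/14 (K = -75/42 + 56/(1/117) = -75*1/42 + 56*117 = -25/14 + 6552 = 91703/14 ≈ 6550.2)
(K + 72)*(-25*(-4)) = (91703/14 + 72)*(-25*(-4)) = (92711/14)*100 = 4635550/7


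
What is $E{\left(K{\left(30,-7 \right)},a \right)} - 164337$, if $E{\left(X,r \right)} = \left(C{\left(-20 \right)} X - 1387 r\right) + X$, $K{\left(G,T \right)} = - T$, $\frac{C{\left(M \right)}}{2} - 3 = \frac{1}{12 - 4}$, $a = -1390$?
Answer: $\frac{7054575}{4} \approx 1.7636 \cdot 10^{6}$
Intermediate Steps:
$C{\left(M \right)} = \frac{25}{4}$ ($C{\left(M \right)} = 6 + \frac{2}{12 - 4} = 6 + \frac{2}{8} = 6 + 2 \cdot \frac{1}{8} = 6 + \frac{1}{4} = \frac{25}{4}$)
$E{\left(X,r \right)} = - 1387 r + \frac{29 X}{4}$ ($E{\left(X,r \right)} = \left(\frac{25 X}{4} - 1387 r\right) + X = \left(- 1387 r + \frac{25 X}{4}\right) + X = - 1387 r + \frac{29 X}{4}$)
$E{\left(K{\left(30,-7 \right)},a \right)} - 164337 = \left(\left(-1387\right) \left(-1390\right) + \frac{29 \left(\left(-1\right) \left(-7\right)\right)}{4}\right) - 164337 = \left(1927930 + \frac{29}{4} \cdot 7\right) - 164337 = \left(1927930 + \frac{203}{4}\right) - 164337 = \frac{7711923}{4} - 164337 = \frac{7054575}{4}$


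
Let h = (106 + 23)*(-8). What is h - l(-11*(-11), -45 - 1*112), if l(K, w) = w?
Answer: -875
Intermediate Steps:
h = -1032 (h = 129*(-8) = -1032)
h - l(-11*(-11), -45 - 1*112) = -1032 - (-45 - 1*112) = -1032 - (-45 - 112) = -1032 - 1*(-157) = -1032 + 157 = -875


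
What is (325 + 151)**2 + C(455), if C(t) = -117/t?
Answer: 7930151/35 ≈ 2.2658e+5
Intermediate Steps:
(325 + 151)**2 + C(455) = (325 + 151)**2 - 117/455 = 476**2 - 117*1/455 = 226576 - 9/35 = 7930151/35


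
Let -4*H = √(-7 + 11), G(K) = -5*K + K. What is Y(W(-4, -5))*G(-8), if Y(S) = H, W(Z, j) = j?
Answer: -16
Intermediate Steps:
G(K) = -4*K
H = -½ (H = -√(-7 + 11)/4 = -√4/4 = -¼*2 = -½ ≈ -0.50000)
Y(S) = -½
Y(W(-4, -5))*G(-8) = -(-2)*(-8) = -½*32 = -16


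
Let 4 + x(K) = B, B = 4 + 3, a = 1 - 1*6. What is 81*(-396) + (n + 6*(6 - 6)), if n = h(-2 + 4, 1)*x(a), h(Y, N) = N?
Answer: -32073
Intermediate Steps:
a = -5 (a = 1 - 6 = -5)
B = 7
x(K) = 3 (x(K) = -4 + 7 = 3)
n = 3 (n = 1*3 = 3)
81*(-396) + (n + 6*(6 - 6)) = 81*(-396) + (3 + 6*(6 - 6)) = -32076 + (3 + 6*0) = -32076 + (3 + 0) = -32076 + 3 = -32073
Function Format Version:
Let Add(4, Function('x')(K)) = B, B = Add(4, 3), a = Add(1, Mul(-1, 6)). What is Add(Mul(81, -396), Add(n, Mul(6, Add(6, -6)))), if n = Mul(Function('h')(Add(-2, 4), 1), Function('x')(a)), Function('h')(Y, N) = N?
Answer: -32073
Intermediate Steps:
a = -5 (a = Add(1, -6) = -5)
B = 7
Function('x')(K) = 3 (Function('x')(K) = Add(-4, 7) = 3)
n = 3 (n = Mul(1, 3) = 3)
Add(Mul(81, -396), Add(n, Mul(6, Add(6, -6)))) = Add(Mul(81, -396), Add(3, Mul(6, Add(6, -6)))) = Add(-32076, Add(3, Mul(6, 0))) = Add(-32076, Add(3, 0)) = Add(-32076, 3) = -32073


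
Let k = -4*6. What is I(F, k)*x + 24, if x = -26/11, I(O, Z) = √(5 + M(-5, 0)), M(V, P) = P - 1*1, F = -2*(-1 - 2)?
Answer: 212/11 ≈ 19.273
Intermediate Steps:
k = -24
F = 6 (F = -2*(-3) = 6)
M(V, P) = -1 + P (M(V, P) = P - 1 = -1 + P)
I(O, Z) = 2 (I(O, Z) = √(5 + (-1 + 0)) = √(5 - 1) = √4 = 2)
x = -26/11 (x = -26*1/11 = -26/11 ≈ -2.3636)
I(F, k)*x + 24 = 2*(-26/11) + 24 = -52/11 + 24 = 212/11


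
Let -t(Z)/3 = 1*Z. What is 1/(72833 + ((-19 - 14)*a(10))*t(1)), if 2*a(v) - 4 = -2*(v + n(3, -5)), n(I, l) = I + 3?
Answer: 1/71447 ≈ 1.3996e-5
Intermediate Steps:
n(I, l) = 3 + I
t(Z) = -3*Z
a(v) = -4 - v (a(v) = 2 + (-2*(v + (3 + 3)))/2 = 2 + (-2*(v + 6))/2 = 2 + (-2*(6 + v))/2 = 2 + (-12 - 2*v)/2 = 2 + (-6 - v) = -4 - v)
1/(72833 + ((-19 - 14)*a(10))*t(1)) = 1/(72833 + ((-19 - 14)*(-4 - 1*10))*(-3*1)) = 1/(72833 - 33*(-4 - 10)*(-3)) = 1/(72833 - 33*(-14)*(-3)) = 1/(72833 + 462*(-3)) = 1/(72833 - 1386) = 1/71447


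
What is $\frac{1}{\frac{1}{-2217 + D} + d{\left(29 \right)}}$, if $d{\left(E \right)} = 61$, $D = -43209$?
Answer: $\frac{45426}{2770985} \approx 0.016393$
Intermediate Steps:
$\frac{1}{\frac{1}{-2217 + D} + d{\left(29 \right)}} = \frac{1}{\frac{1}{-2217 - 43209} + 61} = \frac{1}{\frac{1}{-45426} + 61} = \frac{1}{- \frac{1}{45426} + 61} = \frac{1}{\frac{2770985}{45426}} = \frac{45426}{2770985}$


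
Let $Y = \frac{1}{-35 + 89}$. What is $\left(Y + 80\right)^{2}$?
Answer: $\frac{18671041}{2916} \approx 6403.0$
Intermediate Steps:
$Y = \frac{1}{54} \approx 0.018519$
$\left(Y + 80\right)^{2} = \left(\frac{1}{54} + 80\right)^{2} = \left(\frac{4321}{54}\right)^{2} = \frac{18671041}{2916}$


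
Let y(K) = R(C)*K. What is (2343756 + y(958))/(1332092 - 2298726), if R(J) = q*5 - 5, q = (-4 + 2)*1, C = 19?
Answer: -1164693/483317 ≈ -2.4098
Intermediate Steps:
q = -2 (q = -2*1 = -2)
R(J) = -15 (R(J) = -2*5 - 5 = -10 - 5 = -15)
y(K) = -15*K
(2343756 + y(958))/(1332092 - 2298726) = (2343756 - 15*958)/(1332092 - 2298726) = (2343756 - 14370)/(-966634) = 2329386*(-1/966634) = -1164693/483317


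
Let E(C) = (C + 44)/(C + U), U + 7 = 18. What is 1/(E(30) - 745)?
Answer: -41/30471 ≈ -0.0013455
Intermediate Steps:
U = 11 (U = -7 + 18 = 11)
E(C) = (44 + C)/(11 + C) (E(C) = (C + 44)/(C + 11) = (44 + C)/(11 + C))
1/(E(30) - 745) = 1/((44 + 30)/(11 + 30) - 745) = 1/(74/41 - 745) = 1/(-30471/41) = -41/30471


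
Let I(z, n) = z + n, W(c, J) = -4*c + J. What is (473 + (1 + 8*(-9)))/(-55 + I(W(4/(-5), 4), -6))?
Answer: -2010/269 ≈ -7.4721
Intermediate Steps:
W(c, J) = J - 4*c
I(z, n) = n + z
(473 + (1 + 8*(-9)))/(-55 + I(W(4/(-5), 4), -6)) = (473 + (1 + 8*(-9)))/(-55 + (-6 + (4 - 16/(-5)))) = (473 + (1 - 72))/(-55 + (-6 + (4 - 16*(-1)/5))) = (473 - 71)/(-55 + (-6 + (4 - 4*(-⅘)))) = 402/(-55 + (-6 + (4 + 16/5))) = 402/(-55 + (-6 + 36/5)) = 402/(-55 + 6/5) = 402/(-269/5) = 402*(-5/269) = -2010/269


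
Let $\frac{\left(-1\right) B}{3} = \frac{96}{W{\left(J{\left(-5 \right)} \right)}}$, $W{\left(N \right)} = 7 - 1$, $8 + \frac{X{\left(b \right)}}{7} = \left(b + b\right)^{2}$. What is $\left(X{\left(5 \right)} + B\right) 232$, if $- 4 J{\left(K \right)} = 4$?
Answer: $138272$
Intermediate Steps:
$J{\left(K \right)} = -1$ ($J{\left(K \right)} = \left(- \frac{1}{4}\right) 4 = -1$)
$X{\left(b \right)} = -56 + 28 b^{2}$ ($X{\left(b \right)} = -56 + 7 \left(b + b\right)^{2} = -56 + 7 \left(2 b\right)^{2} = -56 + 7 \cdot 4 b^{2} = -56 + 28 b^{2}$)
$W{\left(N \right)} = 6$ ($W{\left(N \right)} = 7 - 1 = 6$)
$B = -48$ ($B = - 3 \cdot \frac{96}{6} = - 3 \cdot 96 \cdot \frac{1}{6} = \left(-3\right) 16 = -48$)
$\left(X{\left(5 \right)} + B\right) 232 = \left(\left(-56 + 28 \cdot 5^{2}\right) - 48\right) 232 = \left(\left(-56 + 28 \cdot 25\right) - 48\right) 232 = \left(\left(-56 + 700\right) - 48\right) 232 = \left(644 - 48\right) 232 = 596 \cdot 232 = 138272$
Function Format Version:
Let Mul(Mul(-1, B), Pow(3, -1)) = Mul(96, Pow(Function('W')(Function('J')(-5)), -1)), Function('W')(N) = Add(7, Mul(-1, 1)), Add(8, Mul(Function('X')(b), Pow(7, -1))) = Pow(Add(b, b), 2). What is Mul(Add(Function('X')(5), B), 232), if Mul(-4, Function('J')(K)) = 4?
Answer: 138272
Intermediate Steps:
Function('J')(K) = -1 (Function('J')(K) = Mul(Rational(-1, 4), 4) = -1)
Function('X')(b) = Add(-56, Mul(28, Pow(b, 2))) (Function('X')(b) = Add(-56, Mul(7, Pow(Add(b, b), 2))) = Add(-56, Mul(7, Pow(Mul(2, b), 2))) = Add(-56, Mul(7, Mul(4, Pow(b, 2)))) = Add(-56, Mul(28, Pow(b, 2))))
Function('W')(N) = 6 (Function('W')(N) = Add(7, -1) = 6)
B = -48 (B = Mul(-3, Mul(96, Pow(6, -1))) = Mul(-3, Mul(96, Rational(1, 6))) = Mul(-3, 16) = -48)
Mul(Add(Function('X')(5), B), 232) = Mul(Add(Add(-56, Mul(28, Pow(5, 2))), -48), 232) = Mul(Add(Add(-56, Mul(28, 25)), -48), 232) = Mul(Add(Add(-56, 700), -48), 232) = Mul(Add(644, -48), 232) = Mul(596, 232) = 138272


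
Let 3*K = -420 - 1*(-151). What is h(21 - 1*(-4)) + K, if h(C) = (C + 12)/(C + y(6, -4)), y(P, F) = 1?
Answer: -6883/78 ≈ -88.244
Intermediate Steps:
K = -269/3 (K = (-420 - 1*(-151))/3 = (-420 + 151)/3 = (⅓)*(-269) = -269/3 ≈ -89.667)
h(C) = (12 + C)/(1 + C) (h(C) = (C + 12)/(C + 1) = (12 + C)/(1 + C))
h(21 - 1*(-4)) + K = (12 + (21 - 1*(-4)))/(1 + (21 - 1*(-4))) - 269/3 = (12 + (21 + 4))/(1 + (21 + 4)) - 269/3 = (12 + 25)/(1 + 25) - 269/3 = 37/26 - 269/3 = -6883/78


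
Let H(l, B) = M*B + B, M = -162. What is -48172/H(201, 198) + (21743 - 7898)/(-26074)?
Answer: 407342909/415593486 ≈ 0.98015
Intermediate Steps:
H(l, B) = -161*B (H(l, B) = -162*B + B = -161*B)
-48172/H(201, 198) + (21743 - 7898)/(-26074) = -48172/((-161*198)) + (21743 - 7898)/(-26074) = -48172/(-31878) + 13845*(-1/26074) = -48172*(-1/31878) - 13845/26074 = 24086/15939 - 13845/26074 = 407342909/415593486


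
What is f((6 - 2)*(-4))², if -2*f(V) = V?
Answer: 64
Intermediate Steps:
f(V) = -V/2
f((6 - 2)*(-4))² = (-(6 - 2)*(-4)/2)² = (-2*(-4))² = (-½*(-16))² = 8² = 64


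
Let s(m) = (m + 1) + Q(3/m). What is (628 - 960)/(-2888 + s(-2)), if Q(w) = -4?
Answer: 332/2893 ≈ 0.11476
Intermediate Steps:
s(m) = -3 + m (s(m) = (m + 1) - 4 = (1 + m) - 4 = -3 + m)
(628 - 960)/(-2888 + s(-2)) = (628 - 960)/(-2888 + (-3 - 2)) = -332/(-2888 - 5) = -332/(-2893) = -332*(-1/2893) = 332/2893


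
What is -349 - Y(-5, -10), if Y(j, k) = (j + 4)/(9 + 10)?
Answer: -6630/19 ≈ -348.95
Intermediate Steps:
Y(j, k) = 4/19 + j/19 (Y(j, k) = (4 + j)/19 = (4 + j)*(1/19) = 4/19 + j/19)
-349 - Y(-5, -10) = -349 - (4/19 + (1/19)*(-5)) = -349 - (4/19 - 5/19) = -349 - 1*(-1/19) = -349 + 1/19 = -6630/19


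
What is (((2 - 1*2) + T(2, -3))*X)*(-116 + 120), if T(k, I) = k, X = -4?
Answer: -32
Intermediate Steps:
(((2 - 1*2) + T(2, -3))*X)*(-116 + 120) = (((2 - 1*2) + 2)*(-4))*(-116 + 120) = (((2 - 2) + 2)*(-4))*4 = ((0 + 2)*(-4))*4 = (2*(-4))*4 = -8*4 = -32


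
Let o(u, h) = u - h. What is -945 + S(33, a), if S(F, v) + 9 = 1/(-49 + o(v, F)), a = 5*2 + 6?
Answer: -62965/66 ≈ -954.02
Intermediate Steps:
a = 16 (a = 10 + 6 = 16)
S(F, v) = -9 + 1/(-49 + v - F) (S(F, v) = -9 + 1/(-49 + (v - F)) = -9 + 1/(-49 + v - F))
-945 + S(33, a) = -945 + (-442 - 9*33 + 9*16)/(49 + 33 - 1*16) = -945 + (-442 - 297 + 144)/(49 + 33 - 16) = -945 - 595/66 = -62965/66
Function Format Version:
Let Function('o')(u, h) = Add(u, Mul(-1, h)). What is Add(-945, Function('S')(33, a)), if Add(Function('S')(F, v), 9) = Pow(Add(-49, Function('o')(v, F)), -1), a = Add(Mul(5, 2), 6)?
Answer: Rational(-62965, 66) ≈ -954.02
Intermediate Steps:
a = 16 (a = Add(10, 6) = 16)
Function('S')(F, v) = Add(-9, Pow(Add(-49, v, Mul(-1, F)), -1)) (Function('S')(F, v) = Add(-9, Pow(Add(-49, Add(v, Mul(-1, F))), -1)) = Add(-9, Pow(Add(-49, v, Mul(-1, F)), -1)))
Add(-945, Function('S')(33, a)) = Add(-945, Mul(Pow(Add(49, 33, Mul(-1, 16)), -1), Add(-442, Mul(-9, 33), Mul(9, 16)))) = Add(-945, Mul(Pow(Add(49, 33, -16), -1), Add(-442, -297, 144))) = Add(-945, Mul(Pow(66, -1), -595)) = Add(-945, Mul(Rational(1, 66), -595)) = Add(-945, Rational(-595, 66)) = Rational(-62965, 66)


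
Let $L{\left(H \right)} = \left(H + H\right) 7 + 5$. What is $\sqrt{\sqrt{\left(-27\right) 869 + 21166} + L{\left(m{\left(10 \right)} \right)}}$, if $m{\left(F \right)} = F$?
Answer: $\sqrt{145 + i \sqrt{2297}} \approx 12.201 + 1.9641 i$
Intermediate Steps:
$L{\left(H \right)} = 5 + 14 H$ ($L{\left(H \right)} = 2 H 7 + 5 = 14 H + 5 = 5 + 14 H$)
$\sqrt{\sqrt{\left(-27\right) 869 + 21166} + L{\left(m{\left(10 \right)} \right)}} = \sqrt{\sqrt{\left(-27\right) 869 + 21166} + \left(5 + 14 \cdot 10\right)} = \sqrt{\sqrt{-23463 + 21166} + \left(5 + 140\right)} = \sqrt{\sqrt{-2297} + 145} = \sqrt{i \sqrt{2297} + 145} = \sqrt{145 + i \sqrt{2297}}$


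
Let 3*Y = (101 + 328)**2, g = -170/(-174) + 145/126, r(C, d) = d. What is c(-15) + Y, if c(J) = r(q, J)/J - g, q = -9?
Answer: 224157817/3654 ≈ 61346.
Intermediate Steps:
g = 7775/3654 (g = -170*(-1/174) + 145*(1/126) = 85/87 + 145/126 = 7775/3654 ≈ 2.1278)
c(J) = -4121/3654 (c(J) = J/J - 1*7775/3654 = 1 - 7775/3654 = -4121/3654)
Y = 61347 (Y = (101 + 328)**2/3 = (1/3)*429**2 = (1/3)*184041 = 61347)
c(-15) + Y = -4121/3654 + 61347 = 224157817/3654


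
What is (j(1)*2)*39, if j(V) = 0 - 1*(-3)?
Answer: 234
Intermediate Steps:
j(V) = 3 (j(V) = 0 + 3 = 3)
(j(1)*2)*39 = (3*2)*39 = 6*39 = 234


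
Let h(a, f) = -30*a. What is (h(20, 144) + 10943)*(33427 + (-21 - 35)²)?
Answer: 378171109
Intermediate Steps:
h(a, f) = -30*a
(h(20, 144) + 10943)*(33427 + (-21 - 35)²) = (-30*20 + 10943)*(33427 + (-21 - 35)²) = (-600 + 10943)*(33427 + (-56)²) = 10343*(33427 + 3136) = 10343*36563 = 378171109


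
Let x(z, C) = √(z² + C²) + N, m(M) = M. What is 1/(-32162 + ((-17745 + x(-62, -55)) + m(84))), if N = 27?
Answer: -49796/2479634747 - √6869/2479634747 ≈ -2.0115e-5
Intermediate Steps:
x(z, C) = 27 + √(C² + z²) (x(z, C) = √(z² + C²) + 27 = √(C² + z²) + 27 = 27 + √(C² + z²))
1/(-32162 + ((-17745 + x(-62, -55)) + m(84))) = 1/(-32162 + ((-17745 + (27 + √((-55)² + (-62)²))) + 84)) = 1/(-32162 + ((-17745 + (27 + √(3025 + 3844))) + 84)) = 1/(-32162 + ((-17745 + (27 + √6869)) + 84)) = 1/(-32162 + ((-17718 + √6869) + 84)) = 1/(-32162 + (-17634 + √6869)) = 1/(-49796 + √6869)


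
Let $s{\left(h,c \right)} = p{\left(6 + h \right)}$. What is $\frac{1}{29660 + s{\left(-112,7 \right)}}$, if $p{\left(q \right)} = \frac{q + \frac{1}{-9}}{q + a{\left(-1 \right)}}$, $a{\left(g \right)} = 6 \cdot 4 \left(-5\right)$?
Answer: $\frac{2034}{60329395} \approx 3.3715 \cdot 10^{-5}$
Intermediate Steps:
$a{\left(g \right)} = -120$ ($a{\left(g \right)} = 24 \left(-5\right) = -120$)
$p{\left(q \right)} = \frac{- \frac{1}{9} + q}{-120 + q}$ ($p{\left(q \right)} = \frac{q + \frac{1}{-9}}{q - 120} = \frac{q - \frac{1}{9}}{-120 + q} = \frac{- \frac{1}{9} + q}{-120 + q}$)
$s{\left(h,c \right)} = \frac{\frac{53}{9} + h}{-114 + h}$ ($s{\left(h,c \right)} = \frac{- \frac{1}{9} + \left(6 + h\right)}{-120 + \left(6 + h\right)} = \frac{\frac{53}{9} + h}{-114 + h}$)
$\frac{1}{29660 + s{\left(-112,7 \right)}} = \frac{1}{29660 + \frac{\frac{53}{9} - 112}{-114 - 112}} = \frac{1}{29660 + \frac{1}{-226} \left(- \frac{955}{9}\right)} = \frac{1}{29660 - - \frac{955}{2034}} = \frac{1}{29660 + \frac{955}{2034}} = \frac{1}{\frac{60329395}{2034}} = \frac{2034}{60329395}$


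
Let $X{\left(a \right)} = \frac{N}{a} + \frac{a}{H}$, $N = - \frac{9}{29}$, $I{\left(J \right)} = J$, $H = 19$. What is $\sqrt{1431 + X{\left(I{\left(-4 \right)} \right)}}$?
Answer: $\frac{\sqrt{1737650681}}{1102} \approx 37.827$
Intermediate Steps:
$N = - \frac{9}{29}$ ($N = \left(-9\right) \frac{1}{29} = - \frac{9}{29} \approx -0.31034$)
$X{\left(a \right)} = - \frac{9}{29 a} + \frac{a}{19}$
$\sqrt{1431 + X{\left(I{\left(-4 \right)} \right)}} = \sqrt{1431 + \left(- \frac{9}{29 \left(-4\right)} + \frac{1}{19} \left(-4\right)\right)} = \sqrt{1431 - \frac{293}{2204}} = \sqrt{\frac{3153631}{2204}} = \frac{\sqrt{1737650681}}{1102}$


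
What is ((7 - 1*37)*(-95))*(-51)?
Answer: -145350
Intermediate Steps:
((7 - 1*37)*(-95))*(-51) = ((7 - 37)*(-95))*(-51) = -30*(-95)*(-51) = 2850*(-51) = -145350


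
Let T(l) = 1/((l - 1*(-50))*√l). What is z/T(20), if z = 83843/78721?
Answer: 11738020*√5/78721 ≈ 333.42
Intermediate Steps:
z = 83843/78721 (z = 83843*(1/78721) = 83843/78721 ≈ 1.0651)
T(l) = 1/(√l*(50 + l)) (T(l) = 1/((l + 50)*√l) = 1/((50 + l)*√l) = 1/(√l*(50 + l)))
z/T(20) = 83843/(78721*((1/(√20*(50 + 20))))) = 83843/(78721*(((√5/10)/70))) = 83843/(78721*(((√5/10)*(1/70)))) = 83843/(78721*((√5/700))) = 83843*(140*√5)/78721 = 11738020*√5/78721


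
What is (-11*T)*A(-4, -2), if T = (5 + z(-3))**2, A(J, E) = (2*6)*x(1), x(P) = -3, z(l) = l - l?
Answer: 9900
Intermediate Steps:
z(l) = 0
A(J, E) = -36 (A(J, E) = (2*6)*(-3) = 12*(-3) = -36)
T = 25 (T = (5 + 0)**2 = 5**2 = 25)
(-11*T)*A(-4, -2) = -11*25*(-36) = -275*(-36) = 9900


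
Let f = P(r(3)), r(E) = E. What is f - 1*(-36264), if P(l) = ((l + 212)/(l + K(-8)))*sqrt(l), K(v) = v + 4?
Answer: 36264 - 215*sqrt(3) ≈ 35892.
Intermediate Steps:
K(v) = 4 + v
P(l) = sqrt(l)*(212 + l)/(-4 + l) (P(l) = ((l + 212)/(l + (4 - 8)))*sqrt(l) = ((212 + l)/(l - 4))*sqrt(l) = ((212 + l)/(-4 + l))*sqrt(l) = sqrt(l)*(212 + l)/(-4 + l))
f = -215*sqrt(3) (f = sqrt(3)*(212 + 3)/(-4 + 3) = sqrt(3)*215/(-1) = sqrt(3)*(-1)*215 = -215*sqrt(3) ≈ -372.39)
f - 1*(-36264) = -215*sqrt(3) - 1*(-36264) = -215*sqrt(3) + 36264 = 36264 - 215*sqrt(3)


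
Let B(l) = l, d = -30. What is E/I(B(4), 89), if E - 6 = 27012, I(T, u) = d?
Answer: -4503/5 ≈ -900.60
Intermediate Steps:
I(T, u) = -30
E = 27018 (E = 6 + 27012 = 27018)
E/I(B(4), 89) = 27018/(-30) = 27018*(-1/30) = -4503/5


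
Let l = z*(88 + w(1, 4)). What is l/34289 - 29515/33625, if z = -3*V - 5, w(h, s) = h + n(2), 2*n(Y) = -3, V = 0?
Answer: -410700309/461187050 ≈ -0.89053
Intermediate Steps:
n(Y) = -3/2 (n(Y) = (½)*(-3) = -3/2)
w(h, s) = -3/2 + h (w(h, s) = h - 3/2 = -3/2 + h)
z = -5 (z = -3*0 - 5 = 0 - 5 = -5)
l = -875/2 (l = -5*(88 + (-3/2 + 1)) = -5*(88 - ½) = -5*175/2 = -875/2 ≈ -437.50)
l/34289 - 29515/33625 = -875/2/34289 - 29515/33625 = -875/2*1/34289 - 29515*1/33625 = -875/68578 - 5903/6725 = -410700309/461187050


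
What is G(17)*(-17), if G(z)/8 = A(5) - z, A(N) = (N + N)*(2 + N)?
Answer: -7208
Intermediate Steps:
A(N) = 2*N*(2 + N) (A(N) = (2*N)*(2 + N) = 2*N*(2 + N))
G(z) = 560 - 8*z (G(z) = 8*(2*5*(2 + 5) - z) = 8*(2*5*7 - z) = 8*(70 - z) = 560 - 8*z)
G(17)*(-17) = (560 - 8*17)*(-17) = (560 - 136)*(-17) = 424*(-17) = -7208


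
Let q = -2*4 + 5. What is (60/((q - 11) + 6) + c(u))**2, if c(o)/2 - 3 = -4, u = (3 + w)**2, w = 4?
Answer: 361/4 ≈ 90.250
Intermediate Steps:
q = -3 (q = -8 + 5 = -3)
u = 49 (u = (3 + 4)**2 = 7**2 = 49)
c(o) = -2 (c(o) = 6 + 2*(-4) = 6 - 8 = -2)
(60/((q - 11) + 6) + c(u))**2 = (60/((-3 - 11) + 6) - 2)**2 = (60/(-14 + 6) - 2)**2 = (60/(-8) - 2)**2 = (60*(-1/8) - 2)**2 = (-15/2 - 2)**2 = (-19/2)**2 = 361/4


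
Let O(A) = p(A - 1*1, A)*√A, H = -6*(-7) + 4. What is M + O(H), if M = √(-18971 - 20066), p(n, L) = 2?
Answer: 2*√46 + I*√39037 ≈ 13.565 + 197.58*I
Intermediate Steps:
H = 46 (H = 42 + 4 = 46)
M = I*√39037 (M = √(-39037) = I*√39037 ≈ 197.58*I)
O(A) = 2*√A
M + O(H) = I*√39037 + 2*√46 = 2*√46 + I*√39037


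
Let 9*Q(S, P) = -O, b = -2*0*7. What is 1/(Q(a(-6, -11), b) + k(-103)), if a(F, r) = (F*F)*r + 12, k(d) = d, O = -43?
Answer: -9/884 ≈ -0.010181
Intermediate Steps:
a(F, r) = 12 + r*F**2 (a(F, r) = F**2*r + 12 = r*F**2 + 12 = 12 + r*F**2)
b = 0 (b = 0*7 = 0)
Q(S, P) = 43/9 (Q(S, P) = (-1*(-43))/9 = (1/9)*43 = 43/9)
1/(Q(a(-6, -11), b) + k(-103)) = 1/(43/9 - 103) = 1/(-884/9) = -9/884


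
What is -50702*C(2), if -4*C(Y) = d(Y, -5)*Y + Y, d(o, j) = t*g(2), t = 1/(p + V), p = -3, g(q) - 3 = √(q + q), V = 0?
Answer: -50702/3 ≈ -16901.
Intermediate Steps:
g(q) = 3 + √2*√q (g(q) = 3 + √(q + q) = 3 + √(2*q) = 3 + √2*√q)
t = -⅓ (t = 1/(-3 + 0) = 1/(-3) = -⅓ ≈ -0.33333)
d(o, j) = -5/3 (d(o, j) = -(3 + √2*√2)/3 = -(3 + 2)/3 = -⅓*5 = -5/3)
C(Y) = Y/6 (C(Y) = -(-5*Y/3 + Y)/4 = -(-1)*Y/6 = Y/6)
-50702*C(2) = -25351*2/3 = -50702*⅓ = -50702/3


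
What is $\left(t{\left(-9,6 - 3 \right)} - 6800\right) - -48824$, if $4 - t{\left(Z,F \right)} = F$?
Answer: $42025$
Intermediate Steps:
$t{\left(Z,F \right)} = 4 - F$
$\left(t{\left(-9,6 - 3 \right)} - 6800\right) - -48824 = \left(\left(4 - \left(6 - 3\right)\right) - 6800\right) - -48824 = \left(\left(4 - 3\right) - 6800\right) + 48824 = \left(1 - 6800\right) + 48824 = -6799 + 48824 = 42025$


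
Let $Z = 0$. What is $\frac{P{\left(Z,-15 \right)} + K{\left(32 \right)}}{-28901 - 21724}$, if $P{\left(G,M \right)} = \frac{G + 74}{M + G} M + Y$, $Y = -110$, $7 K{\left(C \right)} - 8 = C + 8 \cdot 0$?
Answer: $\frac{212}{354375} \approx 0.00059824$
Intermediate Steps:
$K{\left(C \right)} = \frac{8}{7} + \frac{C}{7}$ ($K{\left(C \right)} = \frac{8}{7} + \frac{C + 8 \cdot 0}{7} = \frac{8}{7} + \frac{C + 0}{7} = \frac{8}{7} + \frac{C}{7}$)
$P{\left(G,M \right)} = -110 + \frac{M \left(74 + G\right)}{G + M}$ ($P{\left(G,M \right)} = \frac{G + 74}{M + G} M - 110 = \frac{74 + G}{G + M} M - 110 = \frac{M \left(74 + G\right)}{G + M} - 110 = -110 + \frac{M \left(74 + G\right)}{G + M}$)
$\frac{P{\left(Z,-15 \right)} + K{\left(32 \right)}}{-28901 - 21724} = \frac{\frac{\left(-110\right) 0 - -540 + 0 \left(-15\right)}{0 - 15} + \left(\frac{8}{7} + \frac{1}{7} \cdot 32\right)}{-28901 - 21724} = \frac{\frac{0 + 540 + 0}{-15} + \left(\frac{8}{7} + \frac{32}{7}\right)}{-50625} = \left(\left(- \frac{1}{15}\right) 540 + \frac{40}{7}\right) \left(- \frac{1}{50625}\right) = \left(-36 + \frac{40}{7}\right) \left(- \frac{1}{50625}\right) = \left(- \frac{212}{7}\right) \left(- \frac{1}{50625}\right) = \frac{212}{354375}$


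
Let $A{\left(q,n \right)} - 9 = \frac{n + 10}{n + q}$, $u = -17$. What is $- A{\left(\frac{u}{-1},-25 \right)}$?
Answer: $- \frac{87}{8} \approx -10.875$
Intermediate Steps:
$A{\left(q,n \right)} = 9 + \frac{10 + n}{n + q}$ ($A{\left(q,n \right)} = 9 + \frac{n + 10}{n + q} = 9 + \frac{10 + n}{n + q}$)
$- A{\left(\frac{u}{-1},-25 \right)} = - \frac{10 + 9 \left(- \frac{17}{-1}\right) + 10 \left(-25\right)}{-25 - \frac{17}{-1}} = - \frac{10 + 9 \left(\left(-17\right) \left(-1\right)\right) - 250}{-25 - -17} = - \frac{10 + 9 \cdot 17 - 250}{-25 + 17} = - \frac{10 + 153 - 250}{-8} = - \frac{\left(-1\right) \left(-87\right)}{8} = \left(-1\right) \frac{87}{8} = - \frac{87}{8}$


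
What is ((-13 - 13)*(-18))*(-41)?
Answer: -19188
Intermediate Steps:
((-13 - 13)*(-18))*(-41) = -26*(-18)*(-41) = 468*(-41) = -19188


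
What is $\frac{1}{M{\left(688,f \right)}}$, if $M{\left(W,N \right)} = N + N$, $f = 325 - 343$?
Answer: $- \frac{1}{36} \approx -0.027778$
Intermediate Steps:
$f = -18$ ($f = 325 - 343 = -18$)
$M{\left(W,N \right)} = 2 N$
$\frac{1}{M{\left(688,f \right)}} = \frac{1}{2 \left(-18\right)} = \frac{1}{-36} = - \frac{1}{36}$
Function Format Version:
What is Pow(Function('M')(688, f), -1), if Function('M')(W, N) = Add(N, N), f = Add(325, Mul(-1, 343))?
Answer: Rational(-1, 36) ≈ -0.027778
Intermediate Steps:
f = -18 (f = Add(325, -343) = -18)
Function('M')(W, N) = Mul(2, N)
Pow(Function('M')(688, f), -1) = Pow(Mul(2, -18), -1) = Pow(-36, -1) = Rational(-1, 36)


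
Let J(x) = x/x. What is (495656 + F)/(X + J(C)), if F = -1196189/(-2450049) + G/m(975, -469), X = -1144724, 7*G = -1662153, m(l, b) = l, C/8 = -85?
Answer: -394480450354868/911503918463775 ≈ -0.43278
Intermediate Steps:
C = -680 (C = 8*(-85) = -680)
G = -1662153/7 (G = (⅐)*(-1662153) = -1662153/7 ≈ -2.3745e+5)
J(x) = 1
F = -193532966932/796265925 (F = -1196189/(-2450049) - 1662153/7/975 = -1196189*(-1/2450049) - 1662153/7*1/975 = 1196189/2450049 - 554051/2275 = -193532966932/796265925 ≈ -243.05)
(495656 + F)/(X + J(C)) = (495656 - 193532966932/796265925)/(-1144724 + 1) = (394480450354868/796265925)/(-1144723) = (394480450354868/796265925)*(-1/1144723) = -394480450354868/911503918463775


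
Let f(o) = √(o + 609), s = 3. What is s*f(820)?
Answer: 3*√1429 ≈ 113.41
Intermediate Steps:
f(o) = √(609 + o)
s*f(820) = 3*√(609 + 820) = 3*√1429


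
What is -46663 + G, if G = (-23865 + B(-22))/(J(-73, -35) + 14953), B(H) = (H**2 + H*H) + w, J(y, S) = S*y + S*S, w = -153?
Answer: -874161029/18733 ≈ -46664.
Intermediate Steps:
J(y, S) = S**2 + S*y (J(y, S) = S*y + S**2 = S**2 + S*y)
B(H) = -153 + 2*H**2 (B(H) = (H**2 + H*H) - 153 = (H**2 + H**2) - 153 = 2*H**2 - 153 = -153 + 2*H**2)
G = -23050/18733 (G = (-23865 + (-153 + 2*(-22)**2))/(-35*(-35 - 73) + 14953) = (-23865 + (-153 + 2*484))/(-35*(-108) + 14953) = (-23865 + (-153 + 968))/(3780 + 14953) = (-23865 + 815)/18733 = -23050*1/18733 = -23050/18733 ≈ -1.2304)
-46663 + G = -46663 - 23050/18733 = -874161029/18733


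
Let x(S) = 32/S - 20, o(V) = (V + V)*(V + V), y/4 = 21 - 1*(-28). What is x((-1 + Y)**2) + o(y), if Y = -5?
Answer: 1382804/9 ≈ 1.5365e+5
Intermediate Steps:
y = 196 (y = 4*(21 - 1*(-28)) = 4*(21 + 28) = 4*49 = 196)
o(V) = 4*V**2 (o(V) = (2*V)*(2*V) = 4*V**2)
x(S) = -20 + 32/S
x((-1 + Y)**2) + o(y) = (-20 + 32/((-1 - 5)**2)) + 4*196**2 = (-20 + 32/((-6)**2)) + 4*38416 = (-20 + 32/36) + 153664 = (-20 + 32*(1/36)) + 153664 = (-20 + 8/9) + 153664 = -172/9 + 153664 = 1382804/9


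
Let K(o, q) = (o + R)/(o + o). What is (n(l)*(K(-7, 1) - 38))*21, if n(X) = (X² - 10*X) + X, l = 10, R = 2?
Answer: -7905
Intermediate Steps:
K(o, q) = (2 + o)/(2*o) (K(o, q) = (o + 2)/(o + o) = (2 + o)/((2*o)) = (2 + o)*(1/(2*o)) = (2 + o)/(2*o))
n(X) = X² - 9*X
(n(l)*(K(-7, 1) - 38))*21 = ((10*(-9 + 10))*((½)*(2 - 7)/(-7) - 38))*21 = ((10*1)*((½)*(-⅐)*(-5) - 38))*21 = (10*(5/14 - 38))*21 = (10*(-527/14))*21 = -2635/7*21 = -7905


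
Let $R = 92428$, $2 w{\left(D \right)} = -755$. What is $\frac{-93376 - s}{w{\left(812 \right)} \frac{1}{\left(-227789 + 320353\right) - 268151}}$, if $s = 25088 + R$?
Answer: $- \frac{74059787208}{755} \approx -9.8092 \cdot 10^{7}$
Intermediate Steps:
$w{\left(D \right)} = - \frac{755}{2}$ ($w{\left(D \right)} = \frac{1}{2} \left(-755\right) = - \frac{755}{2}$)
$s = 117516$ ($s = 25088 + 92428 = 117516$)
$\frac{-93376 - s}{w{\left(812 \right)} \frac{1}{\left(-227789 + 320353\right) - 268151}} = \frac{-93376 - 117516}{\left(- \frac{755}{2}\right) \frac{1}{\left(-227789 + 320353\right) - 268151}} = \frac{-93376 - 117516}{\left(- \frac{755}{2}\right) \frac{1}{92564 - 268151}} = - \frac{210892}{\left(- \frac{755}{2}\right) \frac{1}{-175587}} = - \frac{210892}{\left(- \frac{755}{2}\right) \left(- \frac{1}{175587}\right)} = - \frac{210892}{\frac{755}{351174}} = \left(-210892\right) \frac{351174}{755} = - \frac{74059787208}{755}$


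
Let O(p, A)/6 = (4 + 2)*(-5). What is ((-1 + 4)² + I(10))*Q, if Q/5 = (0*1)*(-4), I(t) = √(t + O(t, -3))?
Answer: 0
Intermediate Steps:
O(p, A) = -180 (O(p, A) = 6*((4 + 2)*(-5)) = 6*(6*(-5)) = 6*(-30) = -180)
I(t) = √(-180 + t) (I(t) = √(t - 180) = √(-180 + t))
Q = 0 (Q = 5*((0*1)*(-4)) = 5*(0*(-4)) = 5*0 = 0)
((-1 + 4)² + I(10))*Q = ((-1 + 4)² + √(-180 + 10))*0 = (3² + √(-170))*0 = (9 + I*√170)*0 = 0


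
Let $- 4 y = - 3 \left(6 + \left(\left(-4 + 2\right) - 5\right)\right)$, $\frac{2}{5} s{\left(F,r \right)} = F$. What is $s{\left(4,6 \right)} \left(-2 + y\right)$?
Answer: $- \frac{55}{2} \approx -27.5$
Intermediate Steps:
$s{\left(F,r \right)} = \frac{5 F}{2}$
$y = - \frac{3}{4}$ ($y = - \frac{\left(-3\right) \left(6 + \left(\left(-4 + 2\right) - 5\right)\right)}{4} = - \frac{\left(-3\right) \left(6 - 7\right)}{4} = - \frac{\left(-3\right) \left(-1\right)}{4} = \left(- \frac{1}{4}\right) 3 = - \frac{3}{4} \approx -0.75$)
$s{\left(4,6 \right)} \left(-2 + y\right) = \frac{5}{2} \cdot 4 \left(-2 - \frac{3}{4}\right) = 10 \left(- \frac{11}{4}\right) = - \frac{55}{2}$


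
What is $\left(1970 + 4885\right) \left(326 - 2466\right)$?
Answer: $-14669700$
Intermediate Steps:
$\left(1970 + 4885\right) \left(326 - 2466\right) = 6855 \left(326 - 2466\right) = 6855 \left(-2140\right) = -14669700$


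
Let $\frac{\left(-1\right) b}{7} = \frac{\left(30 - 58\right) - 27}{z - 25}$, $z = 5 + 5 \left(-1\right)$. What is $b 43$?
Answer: $- \frac{3311}{5} \approx -662.2$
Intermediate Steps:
$z = 0$ ($z = 5 - 5 = 0$)
$b = - \frac{77}{5}$ ($b = - 7 \frac{\left(30 - 58\right) - 27}{0 - 25} = - 7 \frac{-28 - 27}{-25} = - 7 \left(\left(-55\right) \left(- \frac{1}{25}\right)\right) = \left(-7\right) \frac{11}{5} = - \frac{77}{5} \approx -15.4$)
$b 43 = \left(- \frac{77}{5}\right) 43 = - \frac{3311}{5}$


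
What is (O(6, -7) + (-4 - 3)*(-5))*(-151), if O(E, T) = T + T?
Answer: -3171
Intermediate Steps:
O(E, T) = 2*T
(O(6, -7) + (-4 - 3)*(-5))*(-151) = (2*(-7) + (-4 - 3)*(-5))*(-151) = (-14 - 7*(-5))*(-151) = (-14 + 35)*(-151) = 21*(-151) = -3171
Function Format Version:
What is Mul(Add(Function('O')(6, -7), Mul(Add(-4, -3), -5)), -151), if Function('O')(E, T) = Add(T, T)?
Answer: -3171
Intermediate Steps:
Function('O')(E, T) = Mul(2, T)
Mul(Add(Function('O')(6, -7), Mul(Add(-4, -3), -5)), -151) = Mul(Add(Mul(2, -7), Mul(Add(-4, -3), -5)), -151) = Mul(Add(-14, Mul(-7, -5)), -151) = Mul(Add(-14, 35), -151) = Mul(21, -151) = -3171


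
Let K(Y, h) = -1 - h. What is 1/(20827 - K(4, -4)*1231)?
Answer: 1/17134 ≈ 5.8363e-5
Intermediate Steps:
1/(20827 - K(4, -4)*1231) = 1/(20827 - (-1 - 1*(-4))*1231) = 1/(20827 - (-1 + 4)*1231) = 1/(20827 - 3*1231) = 1/(20827 - 1*3693) = 1/(20827 - 3693) = 1/17134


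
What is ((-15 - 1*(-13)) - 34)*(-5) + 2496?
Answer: 2676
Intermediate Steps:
((-15 - 1*(-13)) - 34)*(-5) + 2496 = ((-15 + 13) - 34)*(-5) + 2496 = (-2 - 34)*(-5) + 2496 = -36*(-5) + 2496 = 180 + 2496 = 2676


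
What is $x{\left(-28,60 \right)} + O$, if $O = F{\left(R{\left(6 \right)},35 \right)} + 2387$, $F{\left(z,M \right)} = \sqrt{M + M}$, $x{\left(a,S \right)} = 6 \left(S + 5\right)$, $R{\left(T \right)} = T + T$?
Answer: $2777 + \sqrt{70} \approx 2785.4$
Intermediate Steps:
$R{\left(T \right)} = 2 T$
$x{\left(a,S \right)} = 30 + 6 S$ ($x{\left(a,S \right)} = 6 \left(5 + S\right) = 30 + 6 S$)
$F{\left(z,M \right)} = \sqrt{2} \sqrt{M}$ ($F{\left(z,M \right)} = \sqrt{2 M} = \sqrt{2} \sqrt{M}$)
$O = 2387 + \sqrt{70}$ ($O = \sqrt{2} \sqrt{35} + 2387 = \sqrt{70} + 2387 = 2387 + \sqrt{70} \approx 2395.4$)
$x{\left(-28,60 \right)} + O = \left(30 + 6 \cdot 60\right) + \left(2387 + \sqrt{70}\right) = \left(30 + 360\right) + \left(2387 + \sqrt{70}\right) = 390 + \left(2387 + \sqrt{70}\right) = 2777 + \sqrt{70}$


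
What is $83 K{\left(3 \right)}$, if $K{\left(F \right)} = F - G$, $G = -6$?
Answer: $747$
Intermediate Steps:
$K{\left(F \right)} = 6 + F$ ($K{\left(F \right)} = F - -6 = F + 6 = 6 + F$)
$83 K{\left(3 \right)} = 83 \left(6 + 3\right) = 83 \cdot 9 = 747$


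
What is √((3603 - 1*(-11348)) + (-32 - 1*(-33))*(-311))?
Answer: 4*√915 ≈ 121.00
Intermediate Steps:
√((3603 - 1*(-11348)) + (-32 - 1*(-33))*(-311)) = √((3603 + 11348) + (-32 + 33)*(-311)) = √(14951 + 1*(-311)) = √(14951 - 311) = √14640 = 4*√915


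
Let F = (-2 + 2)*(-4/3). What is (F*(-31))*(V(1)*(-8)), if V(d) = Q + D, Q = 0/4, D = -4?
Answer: 0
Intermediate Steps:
Q = 0 (Q = 0*(1/4) = 0)
V(d) = -4 (V(d) = 0 - 4 = -4)
F = 0 (F = 0*(-4*1/3) = 0*(-4/3) = 0)
(F*(-31))*(V(1)*(-8)) = (0*(-31))*(-4*(-8)) = 0*32 = 0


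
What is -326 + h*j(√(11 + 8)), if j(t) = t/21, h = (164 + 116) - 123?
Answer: -326 + 157*√19/21 ≈ -293.41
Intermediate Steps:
h = 157 (h = 280 - 123 = 157)
j(t) = t/21 (j(t) = t*(1/21) = t/21)
-326 + h*j(√(11 + 8)) = -326 + 157*(√(11 + 8)/21) = -326 + 157*(√19/21) = -326 + 157*√19/21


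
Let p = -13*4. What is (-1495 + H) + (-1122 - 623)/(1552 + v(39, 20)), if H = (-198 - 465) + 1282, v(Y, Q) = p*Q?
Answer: -450257/512 ≈ -879.41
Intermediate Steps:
p = -52
v(Y, Q) = -52*Q
H = 619 (H = -663 + 1282 = 619)
(-1495 + H) + (-1122 - 623)/(1552 + v(39, 20)) = (-1495 + 619) + (-1122 - 623)/(1552 - 52*20) = -876 - 1745/(1552 - 1040) = -876 - 1745/512 = -450257/512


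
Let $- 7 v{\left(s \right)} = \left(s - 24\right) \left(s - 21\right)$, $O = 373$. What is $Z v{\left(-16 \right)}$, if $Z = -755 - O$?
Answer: $\frac{1669440}{7} \approx 2.3849 \cdot 10^{5}$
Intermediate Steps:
$Z = -1128$ ($Z = -755 - 373 = -1128$)
$v{\left(s \right)} = - \frac{\left(-24 + s\right) \left(-21 + s\right)}{7}$ ($v{\left(s \right)} = - \frac{\left(s - 24\right) \left(s - 21\right)}{7} = - \frac{\left(-24 + s\right) \left(-21 + s\right)}{7}$)
$Z v{\left(-16 \right)} = - 1128 \left(-72 - \frac{\left(-16\right)^{2}}{7} + \frac{45}{7} \left(-16\right)\right) = - 1128 \left(-72 - \frac{256}{7} - \frac{720}{7}\right) = \left(-1128\right) \left(- \frac{1480}{7}\right) = \frac{1669440}{7}$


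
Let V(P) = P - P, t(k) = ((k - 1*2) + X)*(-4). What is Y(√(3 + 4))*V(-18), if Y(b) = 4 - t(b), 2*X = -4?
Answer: 0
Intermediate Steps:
X = -2 (X = (½)*(-4) = -2)
t(k) = 16 - 4*k (t(k) = ((k - 1*2) - 2)*(-4) = ((k - 2) - 2)*(-4) = ((-2 + k) - 2)*(-4) = (-4 + k)*(-4) = 16 - 4*k)
V(P) = 0
Y(b) = -12 + 4*b (Y(b) = 4 - (16 - 4*b) = 4 + (-16 + 4*b) = -12 + 4*b)
Y(√(3 + 4))*V(-18) = (-12 + 4*√(3 + 4))*0 = (-12 + 4*√7)*0 = 0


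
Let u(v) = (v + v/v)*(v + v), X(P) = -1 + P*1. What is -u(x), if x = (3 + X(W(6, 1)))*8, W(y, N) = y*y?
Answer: -185440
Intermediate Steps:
W(y, N) = y²
X(P) = -1 + P
x = 304 (x = (3 + (-1 + 6²))*8 = (3 + (-1 + 36))*8 = (3 + 35)*8 = 38*8 = 304)
u(v) = 2*v*(1 + v) (u(v) = (v + 1)*(2*v) = (1 + v)*(2*v) = 2*v*(1 + v))
-u(x) = -2*304*(1 + 304) = -2*304*305 = -1*185440 = -185440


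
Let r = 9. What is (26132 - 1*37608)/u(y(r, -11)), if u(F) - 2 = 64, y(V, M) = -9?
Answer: -5738/33 ≈ -173.88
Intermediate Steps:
u(F) = 66 (u(F) = 2 + 64 = 66)
(26132 - 1*37608)/u(y(r, -11)) = (26132 - 1*37608)/66 = (26132 - 37608)*(1/66) = -11476*1/66 = -5738/33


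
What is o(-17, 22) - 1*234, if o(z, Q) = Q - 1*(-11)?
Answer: -201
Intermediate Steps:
o(z, Q) = 11 + Q (o(z, Q) = Q + 11 = 11 + Q)
o(-17, 22) - 1*234 = (11 + 22) - 1*234 = 33 - 234 = -201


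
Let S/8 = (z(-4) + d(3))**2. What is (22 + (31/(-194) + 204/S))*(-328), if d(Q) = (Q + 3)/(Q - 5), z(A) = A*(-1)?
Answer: -1506176/97 ≈ -15528.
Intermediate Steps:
z(A) = -A
d(Q) = (3 + Q)/(-5 + Q)
S = 8 (S = 8*(-1*(-4) + (3 + 3)/(-5 + 3))**2 = 8*(4 + 6/(-2))**2 = 8*(4 - 1/2*6)**2 = 8*(4 - 3)**2 = 8*1**2 = 8*1 = 8)
(22 + (31/(-194) + 204/S))*(-328) = (22 + (31/(-194) + 204/8))*(-328) = (22 + (31*(-1/194) + 204*(1/8)))*(-328) = (22 + (-31/194 + 51/2))*(-328) = (22 + 2458/97)*(-328) = (4592/97)*(-328) = -1506176/97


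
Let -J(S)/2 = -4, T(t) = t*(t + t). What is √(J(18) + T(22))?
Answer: 4*√61 ≈ 31.241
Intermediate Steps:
T(t) = 2*t² (T(t) = t*(2*t) = 2*t²)
J(S) = 8 (J(S) = -2*(-4) = 8)
√(J(18) + T(22)) = √(8 + 2*22²) = √(8 + 2*484) = √(8 + 968) = √976 = 4*√61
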